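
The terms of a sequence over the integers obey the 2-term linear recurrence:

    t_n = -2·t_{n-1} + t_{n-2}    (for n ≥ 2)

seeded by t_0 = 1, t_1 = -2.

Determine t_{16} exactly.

1136689

t_2 = -2·-2 + 1·1 = 5
t_3 = -2·5 + 1·-2 = -12
t_4 = -2·-12 + 1·5 = 29
t_5 = -2·29 + 1·-12 = -70
t_6 = -2·-70 + 1·29 = 169
t_7 = -2·169 + 1·-70 = -408
t_8 = -2·-408 + 1·169 = 985
t_9 = -2·985 + 1·-408 = -2378
t_10 = -2·-2378 + 1·985 = 5741
t_11 = -2·5741 + 1·-2378 = -13860
t_12 = -2·-13860 + 1·5741 = 33461
t_13 = -2·33461 + 1·-13860 = -80782
t_14 = -2·-80782 + 1·33461 = 195025
t_15 = -2·195025 + 1·-80782 = -470832
t_16 = -2·-470832 + 1·195025 = 1136689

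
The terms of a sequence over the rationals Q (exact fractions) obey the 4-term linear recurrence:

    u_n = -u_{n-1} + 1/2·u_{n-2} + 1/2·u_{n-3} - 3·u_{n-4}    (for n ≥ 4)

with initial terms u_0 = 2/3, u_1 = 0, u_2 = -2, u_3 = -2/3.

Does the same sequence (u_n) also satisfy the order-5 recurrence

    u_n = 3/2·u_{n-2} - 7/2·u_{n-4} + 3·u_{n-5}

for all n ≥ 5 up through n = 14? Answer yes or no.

Terms u_0..u_14: 2/3, 0, -2, -2/3, -7/3, 1, 7/2, -13/6, 137/12, -55/4, 63/8, -61/24, -1663/48, 1257/16, -3865/32
n=5: candidate gives 1, actual u_5 = 1 ✓
n=6: candidate gives 7/2, actual u_6 = 7/2 ✓
n=7: candidate gives -13/6, actual u_7 = -13/6 ✓
n=8: candidate gives 137/12, actual u_8 = 137/12 ✓
n=9: candidate gives -55/4, actual u_9 = -55/4 ✓
n=10: candidate gives 63/8, actual u_10 = 63/8 ✓
n=11: candidate gives -61/24, actual u_11 = -61/24 ✓
n=12: candidate gives -1663/48, actual u_12 = -1663/48 ✓
n=13: candidate gives 1257/16, actual u_13 = 1257/16 ✓
n=14: candidate gives -3865/32, actual u_14 = -3865/32 ✓

yes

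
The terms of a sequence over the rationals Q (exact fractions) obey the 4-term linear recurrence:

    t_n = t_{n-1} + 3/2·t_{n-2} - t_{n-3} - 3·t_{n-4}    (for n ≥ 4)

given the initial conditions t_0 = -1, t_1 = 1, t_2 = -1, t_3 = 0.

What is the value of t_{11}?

61/8

t_4 = 1·0 + 3/2·-1 + -1·1 + -3·-1 = 1/2
t_5 = 1·1/2 + 3/2·0 + -1·-1 + -3·1 = -3/2
t_6 = 1·-3/2 + 3/2·1/2 + -1·0 + -3·-1 = 9/4
t_7 = 1·9/4 + 3/2·-3/2 + -1·1/2 + -3·0 = -1/2
t_8 = 1·-1/2 + 3/2·9/4 + -1·-3/2 + -3·1/2 = 23/8
t_9 = 1·23/8 + 3/2·-1/2 + -1·9/4 + -3·-3/2 = 35/8
t_10 = 1·35/8 + 3/2·23/8 + -1·-1/2 + -3·9/4 = 39/16
t_11 = 1·39/16 + 3/2·35/8 + -1·23/8 + -3·-1/2 = 61/8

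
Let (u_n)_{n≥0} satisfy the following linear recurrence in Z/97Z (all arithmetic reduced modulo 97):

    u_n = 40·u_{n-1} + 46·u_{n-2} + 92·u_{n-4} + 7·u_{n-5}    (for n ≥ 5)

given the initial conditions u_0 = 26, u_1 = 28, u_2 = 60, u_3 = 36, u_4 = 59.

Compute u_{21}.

u_5 = 40·59 + 46·36 + 0·60 + 92·28 + 7·26 = 81
u_6 = 40·81 + 46·59 + 0·36 + 92·60 + 7·28 = 30
u_7 = 40·30 + 46·81 + 0·59 + 92·36 + 7·60 = 25
u_8 = 40·25 + 46·30 + 0·81 + 92·59 + 7·36 = 9
u_9 = 40·9 + 46·25 + 0·30 + 92·81 + 7·59 = 63
u_10 = 40·63 + 46·9 + 0·25 + 92·30 + 7·81 = 53
u_11 = 40·53 + 46·63 + 0·9 + 92·25 + 7·30 = 59
u_12 = 40·59 + 46·53 + 0·63 + 92·9 + 7·25 = 78
u_13 = 40·78 + 46·59 + 0·53 + 92·63 + 7·9 = 53
u_14 = 40·53 + 46·78 + 0·59 + 92·53 + 7·63 = 64
u_15 = 40·64 + 46·53 + 0·78 + 92·59 + 7·53 = 30
u_16 = 40·30 + 46·64 + 0·53 + 92·78 + 7·59 = 93
u_17 = 40·93 + 46·30 + 0·64 + 92·53 + 7·78 = 46
u_18 = 40·46 + 46·93 + 0·30 + 92·64 + 7·53 = 58
u_19 = 40·58 + 46·46 + 0·93 + 92·30 + 7·64 = 78
u_20 = 40·78 + 46·58 + 0·46 + 92·93 + 7·30 = 4
u_21 = 40·4 + 46·78 + 0·58 + 92·46 + 7·93 = 95

95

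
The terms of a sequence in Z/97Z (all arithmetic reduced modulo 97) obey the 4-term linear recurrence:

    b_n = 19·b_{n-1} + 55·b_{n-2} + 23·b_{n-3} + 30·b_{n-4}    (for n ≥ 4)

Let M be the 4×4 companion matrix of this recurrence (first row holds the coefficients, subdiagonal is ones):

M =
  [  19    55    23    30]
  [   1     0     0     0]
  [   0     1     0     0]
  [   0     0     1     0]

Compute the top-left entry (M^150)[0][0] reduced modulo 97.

(M^150)[0][0] is the top entry after applying M 150 times to the unit state (1, 0, 0, 0). Equivalently it is h_{153} for the auxiliary sequence (h_n) obeying the same recurrence with h_3 = 1 and h_i = 0 for 0 ≤ i < 3:
h_4 = 19·1 + 55·0 + 23·0 + 30·0 = 19
h_5 = 19·19 + 55·1 + 23·0 + 30·0 = 28
h_6 = 19·28 + 55·19 + 23·1 + 30·0 = 48
h_7 = 19·48 + 55·28 + 23·19 + 30·1 = 9
h_8 = 19·9 + 55·48 + 23·28 + 30·19 = 48
h_9 = 19·48 + 55·9 + 23·48 + 30·28 = 53
Continuing the recurrence:
  h_10 = 56;  h_11 = 18;  h_12 = 67;  h_13 = 0;  h_14 = 56;  h_15 = 41
  h_16 = 49;  h_17 = 12;  h_18 = 17;  h_19 = 42;  h_20 = 84;  h_21 = 1
  h_22 = 4;  h_23 = 25;  h_24 = 37;  h_25 = 66;  h_26 = 7;  h_27 = 29
  h_28 = 72;  h_29 = 60;  h_30 = 60;  h_31 = 79;  h_32 = 96;  h_33 = 37
  h_34 = 94;  h_35 = 57;  h_36 = 90;  h_37 = 66;  h_38 = 53;  h_39 = 75
  h_40 = 22;  h_41 = 79;  h_42 = 12;  h_43 = 54;  h_44 = 89;  h_45 = 32
  h_46 = 24;  h_47 = 63;  h_48 = 6;  h_49 = 47;  h_50 = 94;  h_51 = 94
  h_52 = 69;  h_53 = 62;  h_54 = 61;  h_55 = 52;  h_56 = 79;  h_57 = 58
  h_58 = 34;  h_59 = 35;  h_60 = 31;  h_61 = 89;  h_62 = 80;  h_63 = 30
  h_64 = 90;  h_65 = 13;  h_66 = 42;  h_67 = 21;  h_68 = 82;  h_69 = 92
  h_70 = 47;  h_71 = 30;  h_72 = 68;  h_73 = 90;  h_74 = 81;  h_75 = 29
  h_76 = 95;  h_77 = 9;  h_78 = 54;  h_79 = 17;  h_80 = 45;  h_81 = 4
  h_82 = 3;  h_83 = 76;  h_84 = 44;  h_85 = 64;  h_86 = 42;  h_87 = 44
  h_88 = 21;  h_89 = 79;  h_90 = 78;  h_91 = 64;  h_92 = 96;  h_93 = 2
  h_94 = 12;  h_95 = 4;  h_96 = 73;  h_97 = 3;  h_98 = 62;  h_99 = 38
  h_100 = 86;  h_101 = 2;  h_102 = 33;  h_103 = 72;  h_104 = 86;  h_105 = 11
  h_106 = 19;  h_107 = 60;  h_108 = 71;  h_109 = 81;  h_110 = 22;  h_111 = 61
  h_112 = 57;  h_113 = 2;  h_114 = 95;  h_115 = 12;  h_116 = 31;  h_117 = 2
  h_118 = 19;  h_119 = 89;  h_120 = 26;  h_121 = 66;  h_122 = 63;  h_123 = 44
  h_124 = 3;  h_125 = 86;  h_126 = 45;  h_127 = 87;  h_128 = 85;  h_129 = 24
  h_130 = 43;  h_131 = 9;  h_132 = 12;  h_133 = 7;  h_134 = 59;  h_135 = 15
  h_136 = 74;  h_137 = 15;  h_138 = 68;  h_139 = 1;  h_140 = 19;  h_141 = 5
  h_142 = 2;  h_143 = 4;  h_144 = 95;  h_145 = 87;  h_146 = 46;  h_147 = 10
  h_148 = 5;  h_149 = 45;  h_150 = 24;  h_151 = 48
h_152 = 19·48 + 55·24 + 23·45 + 30·5 = 22
h_153 = 19·22 + 55·48 + 23·24 + 30·45 = 13

13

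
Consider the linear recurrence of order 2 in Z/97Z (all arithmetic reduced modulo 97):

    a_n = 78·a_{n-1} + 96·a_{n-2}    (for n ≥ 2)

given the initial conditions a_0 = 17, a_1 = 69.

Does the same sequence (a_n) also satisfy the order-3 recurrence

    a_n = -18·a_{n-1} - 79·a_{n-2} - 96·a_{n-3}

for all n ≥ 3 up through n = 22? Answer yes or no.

Terms a_0..a_22: 17, 69, 30, 40, 83, 32, 85, 2, 71, 7, 87, 86, 25, 21, 61, 81, 49, 55, 70, 70, 55, 49, 81
n=3: candidate gives 40, actual a_3 = 40 ✓
n=4: candidate gives 83, actual a_4 = 83 ✓
n=5: candidate gives 32, actual a_5 = 32 ✓
n=6: candidate gives 85, actual a_6 = 85 ✓
n=7: candidate gives 2, actual a_7 = 2 ✓
n=8: candidate gives 71, actual a_8 = 71 ✓
n=9: candidate gives 7, actual a_9 = 7 ✓
n=10: candidate gives 87, actual a_10 = 87 ✓
n=11: candidate gives 86, actual a_11 = 86 ✓
n=12: candidate gives 25, actual a_12 = 25 ✓
n=13: candidate gives 21, actual a_13 = 21 ✓
n=14: candidate gives 61, actual a_14 = 61 ✓
n=15: candidate gives 81, actual a_15 = 81 ✓
n=16: candidate gives 49, actual a_16 = 49 ✓
n=17: candidate gives 55, actual a_17 = 55 ✓
n=18: candidate gives 70, actual a_18 = 70 ✓
n=19: candidate gives 70, actual a_19 = 70 ✓
n=20: candidate gives 55, actual a_20 = 55 ✓
n=21: candidate gives 49, actual a_21 = 49 ✓
n=22: candidate gives 81, actual a_22 = 81 ✓

yes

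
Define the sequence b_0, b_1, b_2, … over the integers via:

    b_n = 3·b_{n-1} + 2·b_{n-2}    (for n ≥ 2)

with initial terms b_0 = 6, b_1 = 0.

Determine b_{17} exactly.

b_2 = 3·0 + 2·6 = 12
b_3 = 3·12 + 2·0 = 36
b_4 = 3·36 + 2·12 = 132
b_5 = 3·132 + 2·36 = 468
b_6 = 3·468 + 2·132 = 1668
b_7 = 3·1668 + 2·468 = 5940
b_8 = 3·5940 + 2·1668 = 21156
b_9 = 3·21156 + 2·5940 = 75348
b_10 = 3·75348 + 2·21156 = 268356
b_11 = 3·268356 + 2·75348 = 955764
b_12 = 3·955764 + 2·268356 = 3404004
b_13 = 3·3404004 + 2·955764 = 12123540
b_14 = 3·12123540 + 2·3404004 = 43178628
b_15 = 3·43178628 + 2·12123540 = 153782964
b_16 = 3·153782964 + 2·43178628 = 547706148
b_17 = 3·547706148 + 2·153782964 = 1950684372

1950684372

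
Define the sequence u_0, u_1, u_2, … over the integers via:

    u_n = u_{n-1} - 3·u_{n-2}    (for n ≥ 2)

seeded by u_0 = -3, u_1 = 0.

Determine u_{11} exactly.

279

u_2 = 1·0 + -3·-3 = 9
u_3 = 1·9 + -3·0 = 9
u_4 = 1·9 + -3·9 = -18
u_5 = 1·-18 + -3·9 = -45
u_6 = 1·-45 + -3·-18 = 9
u_7 = 1·9 + -3·-45 = 144
u_8 = 1·144 + -3·9 = 117
u_9 = 1·117 + -3·144 = -315
u_10 = 1·-315 + -3·117 = -666
u_11 = 1·-666 + -3·-315 = 279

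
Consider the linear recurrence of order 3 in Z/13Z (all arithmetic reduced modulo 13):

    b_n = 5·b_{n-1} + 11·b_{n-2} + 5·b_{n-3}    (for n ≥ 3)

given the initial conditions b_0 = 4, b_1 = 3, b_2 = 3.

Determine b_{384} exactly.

4

b_3 = 5·3 + 11·3 + 5·4 = 3
b_4 = 5·3 + 11·3 + 5·3 = 11
b_5 = 5·11 + 11·3 + 5·3 = 12
b_6 = 5·12 + 11·11 + 5·3 = 1
b_7 = 5·1 + 11·12 + 5·11 = 10
b_8 = 5·10 + 11·1 + 5·12 = 4
b_9 = 5·4 + 11·10 + 5·1 = 5
b_10 = 5·5 + 11·4 + 5·10 = 2
b_11 = 5·2 + 11·5 + 5·4 = 7
b_12 = 5·7 + 11·2 + 5·5 = 4
b_13 = 5·4 + 11·7 + 5·2 = 3
b_14 = 5·3 + 11·4 + 5·7 = 3
(b_12, b_13, b_14) = (4, 3, 3) = (b_0, b_1, b_2), so the sequence has period 12.
384 ≡ 0 (mod 12), hence b_384 = b_0 = 4.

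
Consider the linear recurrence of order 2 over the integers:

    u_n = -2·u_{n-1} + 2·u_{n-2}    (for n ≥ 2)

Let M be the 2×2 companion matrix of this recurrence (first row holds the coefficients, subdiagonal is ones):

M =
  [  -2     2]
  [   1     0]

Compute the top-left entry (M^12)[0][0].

136384

(M^12)[0][0] is the top entry after applying M 12 times to the unit state (1, 0). Equivalently it is h_{13} for the auxiliary sequence (h_n) obeying the same recurrence with h_1 = 1 and h_i = 0 for 0 ≤ i < 1:
h_2 = -2·1 + 2·0 = -2
h_3 = -2·-2 + 2·1 = 6
h_4 = -2·6 + 2·-2 = -16
h_5 = -2·-16 + 2·6 = 44
h_6 = -2·44 + 2·-16 = -120
h_7 = -2·-120 + 2·44 = 328
h_8 = -2·328 + 2·-120 = -896
h_9 = -2·-896 + 2·328 = 2448
h_10 = -2·2448 + 2·-896 = -6688
h_11 = -2·-6688 + 2·2448 = 18272
h_12 = -2·18272 + 2·-6688 = -49920
h_13 = -2·-49920 + 2·18272 = 136384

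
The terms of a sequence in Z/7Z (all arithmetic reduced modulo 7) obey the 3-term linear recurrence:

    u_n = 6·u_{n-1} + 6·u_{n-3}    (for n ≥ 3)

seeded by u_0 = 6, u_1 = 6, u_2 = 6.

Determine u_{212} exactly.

u_3 = 6·6 + 0·6 + 6·6 = 2
u_4 = 6·2 + 0·6 + 6·6 = 6
u_5 = 6·6 + 0·2 + 6·6 = 2
u_6 = 6·2 + 0·6 + 6·2 = 3
u_7 = 6·3 + 0·2 + 6·6 = 5
u_8 = 6·5 + 0·3 + 6·2 = 0
Continuing the recurrence:
  u_9 = 4;  u_10 = 5;  u_11 = 2;  u_12 = 1;  u_13 = 1;  u_14 = 4
  u_15 = 2;  u_16 = 4;  u_17 = 6;  u_18 = 6;  u_19 = 4;  u_20 = 4
  u_21 = 4;  u_22 = 6;  u_23 = 4;  u_24 = 6;  u_25 = 2;  u_26 = 1
  u_27 = 0;  u_28 = 5;  u_29 = 1;  u_30 = 6;  u_31 = 3;  u_32 = 3
  u_33 = 5;  u_34 = 6;  u_35 = 5;  u_36 = 4;  u_37 = 4;  u_38 = 5
  u_39 = 5;  u_40 = 5;  u_41 = 4;  u_42 = 5;  u_43 = 4;  u_44 = 6
  u_45 = 3;  u_46 = 0;  u_47 = 1;  u_48 = 3;  u_49 = 4;  u_50 = 2
  u_51 = 2;  u_52 = 1;  u_53 = 4;  u_54 = 1;  u_55 = 5;  u_56 = 5
  u_57 = 1;  u_58 = 1;  u_59 = 1;  u_60 = 5;  u_61 = 1;  u_62 = 5
  u_63 = 4;  u_64 = 2;  u_65 = 0;  u_66 = 3;  u_67 = 2;  u_68 = 5
  u_69 = 6;  u_70 = 6;  u_71 = 3;  u_72 = 5;  u_73 = 3;  u_74 = 1
  u_75 = 1;  u_76 = 3;  u_77 = 3;  u_78 = 3;  u_79 = 1;  u_80 = 3
  u_81 = 1;  u_82 = 5;  u_83 = 6;  u_84 = 0;  u_85 = 2;  u_86 = 6
  u_87 = 1;  u_88 = 4;  u_89 = 4;  u_90 = 2;  u_91 = 1;  u_92 = 2
  u_93 = 3;  u_94 = 3;  u_95 = 2;  u_96 = 2;  u_97 = 2;  u_98 = 3
  u_99 = 2;  u_100 = 3;  u_101 = 1;  u_102 = 4;  u_103 = 0;  u_104 = 6
  u_105 = 4;  u_106 = 3;  u_107 = 5;  u_108 = 5;  u_109 = 6;  u_110 = 3
  u_111 = 6;  u_112 = 2;  u_113 = 2;  u_114 = 6;  u_115 = 6;  u_116 = 6
  u_117 = 2;  u_118 = 6;  u_119 = 2;  u_120 = 3;  u_121 = 5;  u_122 = 0
  u_123 = 4;  u_124 = 5;  u_125 = 2;  u_126 = 1;  u_127 = 1;  u_128 = 4
  u_129 = 2;  u_130 = 4;  u_131 = 6;  u_132 = 6;  u_133 = 4;  u_134 = 4
  u_135 = 4;  u_136 = 6;  u_137 = 4;  u_138 = 6;  u_139 = 2;  u_140 = 1
  u_141 = 0;  u_142 = 5;  u_143 = 1;  u_144 = 6;  u_145 = 3;  u_146 = 3
  u_147 = 5;  u_148 = 6;  u_149 = 5;  u_150 = 4;  u_151 = 4;  u_152 = 5
  u_153 = 5;  u_154 = 5;  u_155 = 4;  u_156 = 5;  u_157 = 4;  u_158 = 6
  u_159 = 3;  u_160 = 0;  u_161 = 1;  u_162 = 3;  u_163 = 4;  u_164 = 2
  u_165 = 2;  u_166 = 1;  u_167 = 4;  u_168 = 1;  u_169 = 5;  u_170 = 5
  u_171 = 1;  u_172 = 1;  u_173 = 1;  u_174 = 5;  u_175 = 1;  u_176 = 5
  u_177 = 4;  u_178 = 2;  u_179 = 0;  u_180 = 3;  u_181 = 2;  u_182 = 5
  u_183 = 6;  u_184 = 6;  u_185 = 3;  u_186 = 5;  u_187 = 3;  u_188 = 1
  u_189 = 1;  u_190 = 3;  u_191 = 3;  u_192 = 3;  u_193 = 1;  u_194 = 3
  u_195 = 1;  u_196 = 5;  u_197 = 6;  u_198 = 0;  u_199 = 2;  u_200 = 6
  u_201 = 1;  u_202 = 4;  u_203 = 4;  u_204 = 2;  u_205 = 1;  u_206 = 2
  u_207 = 3;  u_208 = 3;  u_209 = 2;  u_210 = 2
u_211 = 6·2 + 0·2 + 6·3 = 2
u_212 = 6·2 + 0·2 + 6·2 = 3

3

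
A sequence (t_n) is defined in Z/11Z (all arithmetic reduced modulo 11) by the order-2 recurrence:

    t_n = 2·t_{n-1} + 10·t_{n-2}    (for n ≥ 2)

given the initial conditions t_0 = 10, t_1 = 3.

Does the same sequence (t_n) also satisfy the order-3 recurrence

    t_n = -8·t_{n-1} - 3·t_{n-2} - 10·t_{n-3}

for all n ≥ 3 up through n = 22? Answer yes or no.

yes

Terms t_0..t_22: 10, 3, 7, 0, 4, 8, 1, 5, 9, 2, 6, 10, 3, 7, 0, 4, 8, 1, 5, 9, 2, 6, 10
n=3: candidate gives 0, actual t_3 = 0 ✓
n=4: candidate gives 4, actual t_4 = 4 ✓
n=5: candidate gives 8, actual t_5 = 8 ✓
n=6: candidate gives 1, actual t_6 = 1 ✓
n=7: candidate gives 5, actual t_7 = 5 ✓
n=8: candidate gives 9, actual t_8 = 9 ✓
n=9: candidate gives 2, actual t_9 = 2 ✓
n=10: candidate gives 6, actual t_10 = 6 ✓
n=11: candidate gives 10, actual t_11 = 10 ✓
n=12: candidate gives 3, actual t_12 = 3 ✓
n=13: candidate gives 7, actual t_13 = 7 ✓
n=14: candidate gives 0, actual t_14 = 0 ✓
n=15: candidate gives 4, actual t_15 = 4 ✓
n=16: candidate gives 8, actual t_16 = 8 ✓
n=17: candidate gives 1, actual t_17 = 1 ✓
n=18: candidate gives 5, actual t_18 = 5 ✓
n=19: candidate gives 9, actual t_19 = 9 ✓
n=20: candidate gives 2, actual t_20 = 2 ✓
n=21: candidate gives 6, actual t_21 = 6 ✓
n=22: candidate gives 10, actual t_22 = 10 ✓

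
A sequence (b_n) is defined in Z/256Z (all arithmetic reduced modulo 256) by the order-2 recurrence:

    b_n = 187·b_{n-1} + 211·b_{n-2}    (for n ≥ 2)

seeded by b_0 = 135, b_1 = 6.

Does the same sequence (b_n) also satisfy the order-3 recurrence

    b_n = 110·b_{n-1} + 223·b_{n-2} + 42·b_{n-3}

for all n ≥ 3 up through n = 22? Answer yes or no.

no

Terms b_0..b_22: 135, 6, 167, 239, 58, 91, 71, 222, 175, 207, 114, 227, 199, 118, 55, 111, 106, 235, 7, 206, 63, 207, 34
n=3: candidate gives 34, actual b_3 = 239 ✗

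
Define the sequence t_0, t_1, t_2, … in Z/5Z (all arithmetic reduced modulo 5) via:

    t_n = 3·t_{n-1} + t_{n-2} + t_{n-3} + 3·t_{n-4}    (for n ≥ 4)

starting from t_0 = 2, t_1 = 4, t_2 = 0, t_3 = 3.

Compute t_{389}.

1

t_4 = 3·3 + 1·0 + 1·4 + 3·2 = 4
t_5 = 3·4 + 1·3 + 1·0 + 3·4 = 2
t_6 = 3·2 + 1·4 + 1·3 + 3·0 = 3
t_7 = 3·3 + 1·2 + 1·4 + 3·3 = 4
t_8 = 3·4 + 1·3 + 1·2 + 3·4 = 4
t_9 = 3·4 + 1·4 + 1·3 + 3·2 = 0
t_10 = 3·0 + 1·4 + 1·4 + 3·3 = 2
t_11 = 3·2 + 1·0 + 1·4 + 3·4 = 2
t_12 = 3·2 + 1·2 + 1·0 + 3·4 = 0
t_13 = 3·0 + 1·2 + 1·2 + 3·0 = 4
t_14 = 3·4 + 1·0 + 1·2 + 3·2 = 0
t_15 = 3·0 + 1·4 + 1·0 + 3·2 = 0
t_16 = 3·0 + 1·0 + 1·4 + 3·0 = 4
t_17 = 3·4 + 1·0 + 1·0 + 3·4 = 4
t_18 = 3·4 + 1·4 + 1·0 + 3·0 = 1
t_19 = 3·1 + 1·4 + 1·4 + 3·0 = 1
t_20 = 3·1 + 1·1 + 1·4 + 3·4 = 0
t_21 = 3·0 + 1·1 + 1·1 + 3·4 = 4
t_22 = 3·4 + 1·0 + 1·1 + 3·1 = 1
t_23 = 3·1 + 1·4 + 1·0 + 3·1 = 0
t_24 = 3·0 + 1·1 + 1·4 + 3·0 = 0
t_25 = 3·0 + 1·0 + 1·1 + 3·4 = 3
t_26 = 3·3 + 1·0 + 1·0 + 3·1 = 2
t_27 = 3·2 + 1·3 + 1·0 + 3·0 = 4
t_28 = 3·4 + 1·2 + 1·3 + 3·0 = 2
t_29 = 3·2 + 1·4 + 1·2 + 3·3 = 1
t_30 = 3·1 + 1·2 + 1·4 + 3·2 = 0
t_31 = 3·0 + 1·1 + 1·2 + 3·4 = 0
t_32 = 3·0 + 1·0 + 1·1 + 3·2 = 2
t_33 = 3·2 + 1·0 + 1·0 + 3·1 = 4
t_34 = 3·4 + 1·2 + 1·0 + 3·0 = 4
t_35 = 3·4 + 1·4 + 1·2 + 3·0 = 3
t_36 = 3·3 + 1·4 + 1·4 + 3·2 = 3
t_37 = 3·3 + 1·3 + 1·4 + 3·4 = 3
t_38 = 3·3 + 1·3 + 1·3 + 3·4 = 2
t_39 = 3·2 + 1·3 + 1·3 + 3·3 = 1
t_40 = 3·1 + 1·2 + 1·3 + 3·3 = 2
t_41 = 3·2 + 1·1 + 1·2 + 3·3 = 3
t_42 = 3·3 + 1·2 + 1·1 + 3·2 = 3
t_43 = 3·3 + 1·3 + 1·2 + 3·1 = 2
t_44 = 3·2 + 1·3 + 1·3 + 3·2 = 3
t_45 = 3·3 + 1·2 + 1·3 + 3·3 = 3
t_46 = 3·3 + 1·3 + 1·2 + 3·3 = 3
t_47 = 3·3 + 1·3 + 1·3 + 3·2 = 1
t_48 = 3·1 + 1·3 + 1·3 + 3·3 = 3
t_49 = 3·3 + 1·1 + 1·3 + 3·3 = 2
t_50 = 3·2 + 1·3 + 1·1 + 3·3 = 4
t_51 = 3·4 + 1·2 + 1·3 + 3·1 = 0
t_52 = 3·0 + 1·4 + 1·2 + 3·3 = 0
t_53 = 3·0 + 1·0 + 1·4 + 3·2 = 0
t_54 = 3·0 + 1·0 + 1·0 + 3·4 = 2
t_55 = 3·2 + 1·0 + 1·0 + 3·0 = 1
t_56 = 3·1 + 1·2 + 1·0 + 3·0 = 0
t_57 = 3·0 + 1·1 + 1·2 + 3·0 = 3
t_58 = 3·3 + 1·0 + 1·1 + 3·2 = 1
t_59 = 3·1 + 1·3 + 1·0 + 3·1 = 4
t_60 = 3·4 + 1·1 + 1·3 + 3·0 = 1
t_61 = 3·1 + 1·4 + 1·1 + 3·3 = 2
t_62 = 3·2 + 1·1 + 1·4 + 3·1 = 4
t_63 = 3·4 + 1·2 + 1·1 + 3·4 = 2
t_64 = 3·2 + 1·4 + 1·2 + 3·1 = 0
t_65 = 3·0 + 1·2 + 1·4 + 3·2 = 2
t_66 = 3·2 + 1·0 + 1·2 + 3·4 = 0
t_67 = 3·0 + 1·2 + 1·0 + 3·2 = 3
t_68 = 3·3 + 1·0 + 1·2 + 3·0 = 1
t_69 = 3·1 + 1·3 + 1·0 + 3·2 = 2
t_70 = 3·2 + 1·1 + 1·3 + 3·0 = 0
t_71 = 3·0 + 1·2 + 1·1 + 3·3 = 2
t_72 = 3·2 + 1·0 + 1·2 + 3·1 = 1
t_73 = 3·1 + 1·2 + 1·0 + 3·2 = 1
t_74 = 3·1 + 1·1 + 1·2 + 3·0 = 1
t_75 = 3·1 + 1·1 + 1·1 + 3·2 = 1
t_76 = 3·1 + 1·1 + 1·1 + 3·1 = 3
t_77 = 3·3 + 1·1 + 1·1 + 3·1 = 4
t_78 = 3·4 + 1·3 + 1·1 + 3·1 = 4
t_79 = 3·4 + 1·4 + 1·3 + 3·1 = 2
t_80 = 3·2 + 1·4 + 1·4 + 3·3 = 3
t_81 = 3·3 + 1·2 + 1·4 + 3·4 = 2
t_82 = 3·2 + 1·3 + 1·2 + 3·4 = 3
t_83 = 3·3 + 1·2 + 1·3 + 3·2 = 0
t_84 = 3·0 + 1·3 + 1·2 + 3·3 = 4
t_85 = 3·4 + 1·0 + 1·3 + 3·2 = 1
t_86 = 3·1 + 1·4 + 1·0 + 3·3 = 1
t_87 = 3·1 + 1·1 + 1·4 + 3·0 = 3
t_88 = 3·3 + 1·1 + 1·1 + 3·4 = 3
t_89 = 3·3 + 1·3 + 1·1 + 3·1 = 1
t_90 = 3·1 + 1·3 + 1·3 + 3·1 = 2
t_91 = 3·2 + 1·1 + 1·3 + 3·3 = 4
t_92 = 3·4 + 1·2 + 1·1 + 3·3 = 4
t_93 = 3·4 + 1·4 + 1·2 + 3·1 = 1
t_94 = 3·1 + 1·4 + 1·4 + 3·2 = 2
t_95 = 3·2 + 1·1 + 1·4 + 3·4 = 3
t_96 = 3·3 + 1·2 + 1·1 + 3·4 = 4
t_97 = 3·4 + 1·3 + 1·2 + 3·1 = 0
t_98 = 3·0 + 1·4 + 1·3 + 3·2 = 3
t_99 = 3·3 + 1·0 + 1·4 + 3·3 = 2
t_100 = 3·2 + 1·3 + 1·0 + 3·4 = 1
t_101 = 3·1 + 1·2 + 1·3 + 3·0 = 3
t_102 = 3·3 + 1·1 + 1·2 + 3·3 = 1
t_103 = 3·1 + 1·3 + 1·1 + 3·2 = 3
t_104 = 3·3 + 1·1 + 1·3 + 3·1 = 1
t_105 = 3·1 + 1·3 + 1·1 + 3·3 = 1
t_106 = 3·1 + 1·1 + 1·3 + 3·1 = 0
t_107 = 3·0 + 1·1 + 1·1 + 3·3 = 1
t_108 = 3·1 + 1·0 + 1·1 + 3·1 = 2
t_109 = 3·2 + 1·1 + 1·0 + 3·1 = 0
t_110 = 3·0 + 1·2 + 1·1 + 3·0 = 3
t_111 = 3·3 + 1·0 + 1·2 + 3·1 = 4
t_112 = 3·4 + 1·3 + 1·0 + 3·2 = 1
t_113 = 3·1 + 1·4 + 1·3 + 3·0 = 0
t_114 = 3·0 + 1·1 + 1·4 + 3·3 = 4
t_115 = 3·4 + 1·0 + 1·1 + 3·4 = 0
t_116 = 3·0 + 1·4 + 1·0 + 3·1 = 2
t_117 = 3·2 + 1·0 + 1·4 + 3·0 = 0
t_118 = 3·0 + 1·2 + 1·0 + 3·4 = 4
t_119 = 3·4 + 1·0 + 1·2 + 3·0 = 4
t_120 = 3·4 + 1·4 + 1·0 + 3·2 = 2
t_121 = 3·2 + 1·4 + 1·4 + 3·0 = 4
t_122 = 3·4 + 1·2 + 1·4 + 3·4 = 0
t_123 = 3·0 + 1·4 + 1·2 + 3·4 = 3
(t_120, t_121, t_122, t_123) = (2, 4, 0, 3) = (t_0, t_1, t_2, t_3), so the sequence has period 120.
389 ≡ 29 (mod 120), hence t_389 = t_29 = 1.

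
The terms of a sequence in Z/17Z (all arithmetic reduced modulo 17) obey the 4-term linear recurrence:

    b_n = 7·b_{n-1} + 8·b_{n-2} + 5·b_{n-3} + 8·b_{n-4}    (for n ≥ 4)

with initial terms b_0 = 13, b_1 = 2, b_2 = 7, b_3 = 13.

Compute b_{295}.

10

b_4 = 7·13 + 8·7 + 5·2 + 8·13 = 6
b_5 = 7·6 + 8·13 + 5·7 + 8·2 = 10
b_6 = 7·10 + 8·6 + 5·13 + 8·7 = 1
b_7 = 7·1 + 8·10 + 5·6 + 8·13 = 0
b_8 = 7·0 + 8·1 + 5·10 + 8·6 = 4
b_9 = 7·4 + 8·0 + 5·1 + 8·10 = 11
Continuing the recurrence:
  b_10 = 15;  b_11 = 9;  b_12 = 15;  b_13 = 0;  b_14 = 13;  b_15 = 0
  b_16 = 3;  b_17 = 1;  b_18 = 16;  b_19 = 16;  b_20 = 14;  b_21 = 8
  b_22 = 2;  b_23 = 4;  b_24 = 9;  b_25 = 16;  b_26 = 16;  b_27 = 11
  b_28 = 0;  b_29 = 7;  b_30 = 11;  b_31 = 0;  b_32 = 4;  b_33 = 3
  b_34 = 5;  b_35 = 11;  b_36 = 11;  b_37 = 10;  b_38 = 15;  b_39 = 5
  b_40 = 4;  b_41 = 2;  b_42 = 4;  b_43 = 2;  b_44 = 3;  b_45 = 5
  b_46 = 16;  b_47 = 13;  b_48 = 13;  b_49 = 9;  b_50 = 3;  b_51 = 7
  b_52 = 1;  b_53 = 14;  b_54 = 12;  b_55 = 2;  b_56 = 1;  b_57 = 8
  b_58 = 0;  b_59 = 0;  b_60 = 14;  b_61 = 9;  b_62 = 5;  b_63 = 7
  b_64 = 8;  b_65 = 5;  b_66 = 4;  b_67 = 11;  b_68 = 11;  b_69 = 4
  b_70 = 16;  b_71 = 15;  b_72 = 1;  b_73 = 1;  b_74 = 14;  b_75 = 10
  b_76 = 8;  b_77 = 10;  b_78 = 7;  b_79 = 11;  b_80 = 9;  b_81 = 11
  b_82 = 5;  b_83 = 1;  b_84 = 4;  b_85 = 13;  b_86 = 15;  b_87 = 16
  b_88 = 6;  b_89 = 9;  b_90 = 5;  b_91 = 10;  b_92 = 16;  b_93 = 0
  b_94 = 14;  b_95 = 3;  b_96 = 6;  b_97 = 0;  b_98 = 5;  b_99 = 4
  b_100 = 14;  b_101 = 2;  b_102 = 16;  b_103 = 9;  b_104 = 7;  b_105 = 13
  b_106 = 14;  b_107 = 3;  b_108 = 16;  b_109 = 4;  b_110 = 11;  b_111 = 9
  b_112 = 10;  b_113 = 8;  b_114 = 14;  b_115 = 12;  b_116 = 10;  b_117 = 11
  b_118 = 6;  b_119 = 4;  b_120 = 7;  b_121 = 12;  b_122 = 4;  b_123 = 4
  b_124 = 6;  b_125 = 3;  b_126 = 2;  b_127 = 15;  b_128 = 14;  b_129 = 14
  b_130 = 12;  b_131 = 12;  b_132 = 5;  b_133 = 14;  b_134 = 5;  b_135 = 13
  b_136 = 3;  b_137 = 7;  b_138 = 8;  b_139 = 10;  b_140 = 6;  b_141 = 14
  b_142 = 5;  b_143 = 2;  b_144 = 2;  b_145 = 14;  b_146 = 11;  b_147 = 11
  b_148 = 13;  b_149 = 6;  b_150 = 0;  b_151 = 14;  b_152 = 11;  b_153 = 16
  b_154 = 15;  b_155 = 9;  b_156 = 11;  b_157 = 12;  b_158 = 14;  b_159 = 15
  b_160 = 8;  b_161 = 2;  b_162 = 10;  b_163 = 8;  b_164 = 6;  b_165 = 2
  b_166 = 12;  b_167 = 7;  b_168 = 16;  b_169 = 6;  b_170 = 12;  b_171 = 13
  b_172 = 5;  b_173 = 9;  b_174 = 9;  b_175 = 9;  b_176 = 16;  b_177 = 12
  b_178 = 6;  b_179 = 1;  b_180 = 5;  b_181 = 16;  b_182 = 1;  b_183 = 15
  b_184 = 12;  b_185 = 14;  b_186 = 5;  b_187 = 4;  b_188 = 13;  b_189 = 5
  b_190 = 12;  b_191 = 0;  b_192 = 4;  b_193 = 9;  b_194 = 4;  b_195 = 1
  b_196 = 14;  b_197 = 11;  b_198 = 5;  b_199 = 14;  b_200 = 16;  b_201 = 14
  b_202 = 13;  b_203 = 4;  b_204 = 7;  b_205 = 3;  b_206 = 14;  b_207 = 2
  b_208 = 10;  b_209 = 10;  b_210 = 0;  b_211 = 10;  b_212 = 13;  b_213 = 13
  b_214 = 7;  b_215 = 9;  b_216 = 16;  b_217 = 0;  b_218 = 8;  b_219 = 4
  b_220 = 16;  b_221 = 14;  b_222 = 4;  b_223 = 14;  b_224 = 5;  b_225 = 7
  b_226 = 4;  b_227 = 0;  b_228 = 5;  b_229 = 9;  b_230 = 16;  b_231 = 5
  b_232 = 10;  b_233 = 7;  b_234 = 10;  b_235 = 12;  b_236 = 7;  b_237 = 13
  b_238 = 15;  b_239 = 0;  b_240 = 3;  b_241 = 13;  b_242 = 14;  b_243 = 13
  b_244 = 3;  b_245 = 10;  b_246 = 16;  b_247 = 5;  b_248 = 16;  b_249 = 6
  b_250 = 0;  b_251 = 15;  b_252 = 8;  b_253 = 3;  b_254 = 7;  b_255 = 12
  b_256 = 15;  b_257 = 5;  b_258 = 16;  b_259 = 0;  b_260 = 1;  b_261 = 8
  b_262 = 5;  b_263 = 2;  b_264 = 0;  b_265 = 3;  b_266 = 3;  b_267 = 10
  b_268 = 7;  b_269 = 15;  b_270 = 14;  b_271 = 10;  b_272 = 7;  b_273 = 13
  b_274 = 3;  b_275 = 2;  b_276 = 6;  b_277 = 7;  b_278 = 12;  b_279 = 16
  b_280 = 2;  b_281 = 3;  b_282 = 9;  b_283 = 4;  b_284 = 12;  b_285 = 15
  b_286 = 4;  b_287 = 2;  b_288 = 13;  b_289 = 9;  b_290 = 5;  b_291 = 1
  b_292 = 9;  b_293 = 15
b_294 = 7·15 + 8·9 + 5·1 + 8·5 = 1
b_295 = 7·1 + 8·15 + 5·9 + 8·1 = 10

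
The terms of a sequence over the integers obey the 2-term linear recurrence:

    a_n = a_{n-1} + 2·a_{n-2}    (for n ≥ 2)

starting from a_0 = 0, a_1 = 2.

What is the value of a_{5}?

22

a_2 = 1·2 + 2·0 = 2
a_3 = 1·2 + 2·2 = 6
a_4 = 1·6 + 2·2 = 10
a_5 = 1·10 + 2·6 = 22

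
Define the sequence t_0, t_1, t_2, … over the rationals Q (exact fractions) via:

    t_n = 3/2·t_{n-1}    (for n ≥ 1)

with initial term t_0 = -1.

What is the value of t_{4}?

-81/16

t_1 = 3/2·-1 = -3/2
t_2 = 3/2·-3/2 = -9/4
t_3 = 3/2·-9/4 = -27/8
t_4 = 3/2·-27/8 = -81/16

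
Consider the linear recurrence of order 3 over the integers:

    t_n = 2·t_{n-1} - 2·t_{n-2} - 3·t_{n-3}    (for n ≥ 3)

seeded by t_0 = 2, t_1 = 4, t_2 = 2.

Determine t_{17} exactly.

153382

t_3 = 2·2 + -2·4 + -3·2 = -10
t_4 = 2·-10 + -2·2 + -3·4 = -36
t_5 = 2·-36 + -2·-10 + -3·2 = -58
t_6 = 2·-58 + -2·-36 + -3·-10 = -14
t_7 = 2·-14 + -2·-58 + -3·-36 = 196
t_8 = 2·196 + -2·-14 + -3·-58 = 594
t_9 = 2·594 + -2·196 + -3·-14 = 838
t_10 = 2·838 + -2·594 + -3·196 = -100
t_11 = 2·-100 + -2·838 + -3·594 = -3658
t_12 = 2·-3658 + -2·-100 + -3·838 = -9630
t_13 = 2·-9630 + -2·-3658 + -3·-100 = -11644
t_14 = 2·-11644 + -2·-9630 + -3·-3658 = 6946
t_15 = 2·6946 + -2·-11644 + -3·-9630 = 66070
t_16 = 2·66070 + -2·6946 + -3·-11644 = 153180
t_17 = 2·153180 + -2·66070 + -3·6946 = 153382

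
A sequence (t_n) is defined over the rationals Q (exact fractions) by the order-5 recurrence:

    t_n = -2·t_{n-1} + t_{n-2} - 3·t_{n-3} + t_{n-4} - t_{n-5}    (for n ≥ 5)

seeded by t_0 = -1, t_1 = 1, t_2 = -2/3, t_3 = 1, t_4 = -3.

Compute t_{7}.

t_5 = -2·-3 + 1·1 + -3·-2/3 + 1·1 + -1·-1 = 11
t_6 = -2·11 + 1·-3 + -3·1 + 1·-2/3 + -1·1 = -89/3
t_7 = -2·-89/3 + 1·11 + -3·-3 + 1·1 + -1·-2/3 = 81

81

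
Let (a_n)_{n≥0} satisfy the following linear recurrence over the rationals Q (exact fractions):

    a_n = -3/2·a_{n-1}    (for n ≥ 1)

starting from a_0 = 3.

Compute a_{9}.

a_1 = -3/2·3 = -9/2
a_2 = -3/2·-9/2 = 27/4
a_3 = -3/2·27/4 = -81/8
a_4 = -3/2·-81/8 = 243/16
a_5 = -3/2·243/16 = -729/32
a_6 = -3/2·-729/32 = 2187/64
a_7 = -3/2·2187/64 = -6561/128
a_8 = -3/2·-6561/128 = 19683/256
a_9 = -3/2·19683/256 = -59049/512

-59049/512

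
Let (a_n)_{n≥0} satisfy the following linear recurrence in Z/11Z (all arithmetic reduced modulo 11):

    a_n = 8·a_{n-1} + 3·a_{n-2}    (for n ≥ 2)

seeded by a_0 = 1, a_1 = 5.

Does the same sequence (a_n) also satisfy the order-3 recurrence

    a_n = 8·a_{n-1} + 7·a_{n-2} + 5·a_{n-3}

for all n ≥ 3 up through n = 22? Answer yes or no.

no

Terms a_0..a_22: 1, 5, 10, 7, 9, 5, 1, 1, 0, 3, 2, 3, 8, 7, 3, 1, 6, 7, 8, 8, 0, 2, 5
n=3: candidate gives 10, actual a_3 = 7 ✗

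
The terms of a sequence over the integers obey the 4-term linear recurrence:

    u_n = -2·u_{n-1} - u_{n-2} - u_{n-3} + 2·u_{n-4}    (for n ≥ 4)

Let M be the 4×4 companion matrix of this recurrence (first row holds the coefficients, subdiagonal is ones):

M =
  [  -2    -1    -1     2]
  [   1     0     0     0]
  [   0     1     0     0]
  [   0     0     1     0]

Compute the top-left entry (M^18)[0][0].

190635

(M^18)[0][0] is the top entry after applying M 18 times to the unit state (1, 0, 0, 0). Equivalently it is h_{21} for the auxiliary sequence (h_n) obeying the same recurrence with h_3 = 1 and h_i = 0 for 0 ≤ i < 3:
h_4 = -2·1 + -1·0 + -1·0 + 2·0 = -2
h_5 = -2·-2 + -1·1 + -1·0 + 2·0 = 3
h_6 = -2·3 + -1·-2 + -1·1 + 2·0 = -5
h_7 = -2·-5 + -1·3 + -1·-2 + 2·1 = 11
h_8 = -2·11 + -1·-5 + -1·3 + 2·-2 = -24
h_9 = -2·-24 + -1·11 + -1·-5 + 2·3 = 48
h_10 = -2·48 + -1·-24 + -1·11 + 2·-5 = -93
h_11 = -2·-93 + -1·48 + -1·-24 + 2·11 = 184
h_12 = -2·184 + -1·-93 + -1·48 + 2·-24 = -371
h_13 = -2·-371 + -1·184 + -1·-93 + 2·48 = 747
h_14 = -2·747 + -1·-371 + -1·184 + 2·-93 = -1493
h_15 = -2·-1493 + -1·747 + -1·-371 + 2·184 = 2978
h_16 = -2·2978 + -1·-1493 + -1·747 + 2·-371 = -5952
h_17 = -2·-5952 + -1·2978 + -1·-1493 + 2·747 = 11913
h_18 = -2·11913 + -1·-5952 + -1·2978 + 2·-1493 = -23838
h_19 = -2·-23838 + -1·11913 + -1·-5952 + 2·2978 = 47671
h_20 = -2·47671 + -1·-23838 + -1·11913 + 2·-5952 = -95321
h_21 = -2·-95321 + -1·47671 + -1·-23838 + 2·11913 = 190635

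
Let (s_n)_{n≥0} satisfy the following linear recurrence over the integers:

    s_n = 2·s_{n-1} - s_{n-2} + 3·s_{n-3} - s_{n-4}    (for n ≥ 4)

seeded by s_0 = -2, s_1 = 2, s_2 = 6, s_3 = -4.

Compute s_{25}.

s_4 = 2·-4 + -1·6 + 3·2 + -1·-2 = -6
s_5 = 2·-6 + -1·-4 + 3·6 + -1·2 = 8
s_6 = 2·8 + -1·-6 + 3·-4 + -1·6 = 4
s_7 = 2·4 + -1·8 + 3·-6 + -1·-4 = -14
s_8 = 2·-14 + -1·4 + 3·8 + -1·-6 = -2
s_9 = 2·-2 + -1·-14 + 3·4 + -1·8 = 14
s_10 = 2·14 + -1·-2 + 3·-14 + -1·4 = -16
s_11 = 2·-16 + -1·14 + 3·-2 + -1·-14 = -38
s_12 = 2·-38 + -1·-16 + 3·14 + -1·-2 = -16
s_13 = 2·-16 + -1·-38 + 3·-16 + -1·14 = -56
s_14 = 2·-56 + -1·-16 + 3·-38 + -1·-16 = -194
s_15 = 2·-194 + -1·-56 + 3·-16 + -1·-38 = -342
s_16 = 2·-342 + -1·-194 + 3·-56 + -1·-16 = -642
s_17 = 2·-642 + -1·-342 + 3·-194 + -1·-56 = -1468
s_18 = 2·-1468 + -1·-642 + 3·-342 + -1·-194 = -3126
s_19 = 2·-3126 + -1·-1468 + 3·-642 + -1·-342 = -6368
s_20 = 2·-6368 + -1·-3126 + 3·-1468 + -1·-642 = -13372
s_21 = 2·-13372 + -1·-6368 + 3·-3126 + -1·-1468 = -28286
s_22 = 2·-28286 + -1·-13372 + 3·-6368 + -1·-3126 = -59178
s_23 = 2·-59178 + -1·-28286 + 3·-13372 + -1·-6368 = -123818
s_24 = 2·-123818 + -1·-59178 + 3·-28286 + -1·-13372 = -259944
s_25 = 2·-259944 + -1·-123818 + 3·-59178 + -1·-28286 = -545318

-545318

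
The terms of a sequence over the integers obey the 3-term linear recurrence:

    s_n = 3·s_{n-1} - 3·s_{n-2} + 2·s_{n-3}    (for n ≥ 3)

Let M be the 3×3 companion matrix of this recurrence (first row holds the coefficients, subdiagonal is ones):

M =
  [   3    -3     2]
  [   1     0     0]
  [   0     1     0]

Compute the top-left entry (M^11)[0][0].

2730

(M^11)[0][0] is the top entry after applying M 11 times to the unit state (1, 0, 0). Equivalently it is h_{13} for the auxiliary sequence (h_n) obeying the same recurrence with h_2 = 1 and h_i = 0 for 0 ≤ i < 2:
h_3 = 3·1 + -3·0 + 2·0 = 3
h_4 = 3·3 + -3·1 + 2·0 = 6
h_5 = 3·6 + -3·3 + 2·1 = 11
h_6 = 3·11 + -3·6 + 2·3 = 21
h_7 = 3·21 + -3·11 + 2·6 = 42
h_8 = 3·42 + -3·21 + 2·11 = 85
h_9 = 3·85 + -3·42 + 2·21 = 171
h_10 = 3·171 + -3·85 + 2·42 = 342
h_11 = 3·342 + -3·171 + 2·85 = 683
h_12 = 3·683 + -3·342 + 2·171 = 1365
h_13 = 3·1365 + -3·683 + 2·342 = 2730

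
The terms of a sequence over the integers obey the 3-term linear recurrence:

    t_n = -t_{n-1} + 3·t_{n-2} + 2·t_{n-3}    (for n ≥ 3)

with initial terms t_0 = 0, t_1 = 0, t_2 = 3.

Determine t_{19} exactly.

t_3 = -1·3 + 3·0 + 2·0 = -3
t_4 = -1·-3 + 3·3 + 2·0 = 12
t_5 = -1·12 + 3·-3 + 2·3 = -15
t_6 = -1·-15 + 3·12 + 2·-3 = 45
t_7 = -1·45 + 3·-15 + 2·12 = -66
t_8 = -1·-66 + 3·45 + 2·-15 = 171
t_9 = -1·171 + 3·-66 + 2·45 = -279
t_10 = -1·-279 + 3·171 + 2·-66 = 660
t_11 = -1·660 + 3·-279 + 2·171 = -1155
t_12 = -1·-1155 + 3·660 + 2·-279 = 2577
t_13 = -1·2577 + 3·-1155 + 2·660 = -4722
t_14 = -1·-4722 + 3·2577 + 2·-1155 = 10143
t_15 = -1·10143 + 3·-4722 + 2·2577 = -19155
t_16 = -1·-19155 + 3·10143 + 2·-4722 = 40140
t_17 = -1·40140 + 3·-19155 + 2·10143 = -77319
t_18 = -1·-77319 + 3·40140 + 2·-19155 = 159429
t_19 = -1·159429 + 3·-77319 + 2·40140 = -311106

-311106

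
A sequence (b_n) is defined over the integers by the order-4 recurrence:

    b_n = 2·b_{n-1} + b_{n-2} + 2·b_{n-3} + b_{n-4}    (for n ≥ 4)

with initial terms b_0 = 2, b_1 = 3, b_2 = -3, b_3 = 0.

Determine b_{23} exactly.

b_4 = 2·0 + 1·-3 + 2·3 + 1·2 = 5
b_5 = 2·5 + 1·0 + 2·-3 + 1·3 = 7
b_6 = 2·7 + 1·5 + 2·0 + 1·-3 = 16
b_7 = 2·16 + 1·7 + 2·5 + 1·0 = 49
b_8 = 2·49 + 1·16 + 2·7 + 1·5 = 133
b_9 = 2·133 + 1·49 + 2·16 + 1·7 = 354
b_10 = 2·354 + 1·133 + 2·49 + 1·16 = 955
b_11 = 2·955 + 1·354 + 2·133 + 1·49 = 2579
b_12 = 2·2579 + 1·955 + 2·354 + 1·133 = 6954
b_13 = 2·6954 + 1·2579 + 2·955 + 1·354 = 18751
b_14 = 2·18751 + 1·6954 + 2·2579 + 1·955 = 50569
b_15 = 2·50569 + 1·18751 + 2·6954 + 1·2579 = 136376
b_16 = 2·136376 + 1·50569 + 2·18751 + 1·6954 = 367777
b_17 = 2·367777 + 1·136376 + 2·50569 + 1·18751 = 991819
b_18 = 2·991819 + 1·367777 + 2·136376 + 1·50569 = 2674736
b_19 = 2·2674736 + 1·991819 + 2·367777 + 1·136376 = 7213221
b_20 = 2·7213221 + 1·2674736 + 2·991819 + 1·367777 = 19452593
b_21 = 2·19452593 + 1·7213221 + 2·2674736 + 1·991819 = 52459698
b_22 = 2·52459698 + 1·19452593 + 2·7213221 + 1·2674736 = 141473167
b_23 = 2·141473167 + 1·52459698 + 2·19452593 + 1·7213221 = 381524439

381524439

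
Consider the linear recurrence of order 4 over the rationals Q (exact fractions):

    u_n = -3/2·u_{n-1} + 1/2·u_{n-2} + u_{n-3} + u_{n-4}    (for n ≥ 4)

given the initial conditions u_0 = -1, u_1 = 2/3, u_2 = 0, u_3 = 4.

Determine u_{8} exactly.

u_4 = -3/2·4 + 1/2·0 + 1·2/3 + 1·-1 = -19/3
u_5 = -3/2·-19/3 + 1/2·4 + 1·0 + 1·2/3 = 73/6
u_6 = -3/2·73/6 + 1/2·-19/3 + 1·4 + 1·0 = -209/12
u_7 = -3/2·-209/12 + 1/2·73/6 + 1·-19/3 + 1·4 = 239/8
u_8 = -3/2·239/8 + 1/2·-209/12 + 1·73/6 + 1·-19/3 = -763/16

-763/16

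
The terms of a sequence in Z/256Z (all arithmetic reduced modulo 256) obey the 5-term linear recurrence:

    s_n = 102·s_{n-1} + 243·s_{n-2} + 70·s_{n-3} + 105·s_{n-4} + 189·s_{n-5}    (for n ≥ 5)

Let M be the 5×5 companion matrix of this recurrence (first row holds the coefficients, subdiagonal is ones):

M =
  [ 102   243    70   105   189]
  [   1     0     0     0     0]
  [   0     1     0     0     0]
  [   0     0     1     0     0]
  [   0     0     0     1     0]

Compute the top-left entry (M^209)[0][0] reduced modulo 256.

180

(M^209)[0][0] is the top entry after applying M 209 times to the unit state (1, 0, 0, 0, 0). Equivalently it is h_{213} for the auxiliary sequence (h_n) obeying the same recurrence with h_4 = 1 and h_i = 0 for 0 ≤ i < 4:
h_5 = 102·1 + 243·0 + 70·0 + 105·0 + 189·0 = 102
h_6 = 102·102 + 243·1 + 70·0 + 105·0 + 189·0 = 151
h_7 = 102·151 + 243·102 + 70·1 + 105·0 + 189·0 = 66
h_8 = 102·66 + 243·151 + 70·102 + 105·1 + 189·0 = 238
h_9 = 102·238 + 243·66 + 70·151 + 105·102 + 189·1 = 87
h_10 = 102·87 + 243·238 + 70·66 + 105·151 + 189·102 = 221
Continuing the recurrence:
  h_11 = 68;  h_12 = 1;  h_13 = 197;  h_14 = 233;  h_15 = 40;  h_16 = 150
  h_17 = 252;  h_18 = 188;  h_19 = 141;  h_20 = 152;  h_21 = 233;  h_22 = 212
  h_23 = 212;  h_24 = 219;  h_25 = 63;  h_26 = 236;  h_27 = 47;  h_28 = 79
  h_29 = 37;  h_30 = 228;  h_31 = 20;  h_32 = 156;  h_33 = 252;  h_34 = 201
  h_35 = 122;  h_36 = 15;  h_37 = 70;  h_38 = 250;  h_39 = 151;  h_40 = 213
  h_41 = 88;  h_42 = 193;  h_43 = 45;  h_44 = 9;  h_45 = 108;  h_46 = 2
  h_47 = 184;  h_48 = 168;  h_49 = 21;  h_50 = 180;  h_51 = 137;  h_52 = 240
  h_53 = 136;  h_54 = 203;  h_55 = 175;  h_56 = 48;  h_57 = 183;  h_58 = 255
  h_59 = 21;  h_60 = 88;  h_61 = 56;  h_62 = 72;  h_63 = 200;  h_64 = 241
  h_65 = 126;  h_66 = 135;  h_67 = 122;  h_68 = 182;  h_69 = 215;  h_70 = 45
  h_71 = 124;  h_72 = 161;  h_73 = 181;  h_74 = 9;  h_75 = 128;  h_76 = 158
  h_77 = 4;  h_78 = 228;  h_79 = 253;  h_80 = 160;  h_81 = 137;  h_82 = 28
  h_83 = 12;  h_84 = 59;  h_85 = 223;  h_86 = 196;  h_87 = 127;  h_88 = 175
  h_89 = 229;  h_90 = 28;  h_91 = 44;  h_92 = 68;  h_93 = 164;  h_94 = 121
  h_95 = 50;  h_96 = 255;  h_97 = 158;  h_98 = 98;  h_99 = 151;  h_100 = 229
  h_101 = 112;  h_102 = 33;  h_103 = 93;  h_104 = 105;  h_105 = 36;  h_106 = 170
  h_107 = 32;  h_108 = 176;  h_109 = 69;  h_110 = 156;  h_111 = 105;  h_112 = 152
  h_113 = 32;  h_114 = 171;  h_115 = 79;  h_116 = 104;  h_117 = 135;  h_118 = 223
  h_119 = 21;  h_120 = 240;  h_121 = 176;  h_122 = 208;  h_123 = 208;  h_124 = 97
  h_125 = 86;  h_126 = 119;  h_127 = 114;  h_128 = 62;  h_129 = 87;  h_130 = 253
  h_131 = 244;  h_132 = 193;  h_133 = 37;  h_134 = 169;  h_135 = 24;  h_136 = 102
  h_137 = 76;  h_138 = 76;  h_139 = 237;  h_140 = 232;  h_141 = 169;  h_142 = 164
  h_143 = 132;  h_144 = 155;  h_145 = 127;  h_146 = 220;  h_147 = 207;  h_148 = 15
  h_149 = 37;  h_150 = 148;  h_151 = 132;  h_152 = 44;  h_153 = 140;  h_154 = 169
  h_155 = 170;  h_156 = 239;  h_157 = 182;  h_158 = 138;  h_159 = 151;  h_160 = 117
  h_161 = 200;  h_162 = 1;  h_163 = 13;  h_164 = 73;  h_165 = 28;  h_166 = 18
  h_167 = 200;  h_168 = 248;  h_169 = 245;  h_170 = 196;  h_171 = 201;  h_172 = 128
  h_173 = 248;  h_174 = 139;  h_175 = 239;  h_176 = 224;  h_177 = 87;  h_178 = 191
  h_179 = 149;  h_180 = 200;  h_181 = 104;  h_182 = 152;  h_183 = 24;  h_184 = 81
  h_185 = 238;  h_186 = 103;  h_187 = 42;  h_188 = 134;  h_189 = 215;  h_190 = 77
  h_191 = 172;  h_192 = 97;  h_193 = 21;  h_194 = 201;  h_195 = 240;  h_196 = 238
  h_197 = 212;  h_198 = 244;  h_199 = 93;  h_200 = 112;  h_201 = 73;  h_202 = 108
  h_203 = 60;  h_204 = 251;  h_205 = 31;  h_206 = 52;  h_207 = 31;  h_208 = 111
  h_209 = 229;  h_210 = 76;  h_211 = 28
h_212 = 102·28 + 243·76 + 70·229 + 105·111 + 189·31 = 84
h_213 = 102·84 + 243·28 + 70·76 + 105·229 + 189·111 = 180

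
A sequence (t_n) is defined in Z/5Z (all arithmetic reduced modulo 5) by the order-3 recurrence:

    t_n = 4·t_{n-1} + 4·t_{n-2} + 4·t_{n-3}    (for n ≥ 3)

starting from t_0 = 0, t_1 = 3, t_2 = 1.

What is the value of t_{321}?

t_3 = 4·1 + 4·3 + 4·0 = 1
t_4 = 4·1 + 4·1 + 4·3 = 0
t_5 = 4·0 + 4·1 + 4·1 = 3
t_6 = 4·3 + 4·0 + 4·1 = 1
(t_4, t_5, t_6) = (0, 3, 1) = (t_0, t_1, t_2), so the sequence has period 4.
321 ≡ 1 (mod 4), hence t_321 = t_1 = 3.

3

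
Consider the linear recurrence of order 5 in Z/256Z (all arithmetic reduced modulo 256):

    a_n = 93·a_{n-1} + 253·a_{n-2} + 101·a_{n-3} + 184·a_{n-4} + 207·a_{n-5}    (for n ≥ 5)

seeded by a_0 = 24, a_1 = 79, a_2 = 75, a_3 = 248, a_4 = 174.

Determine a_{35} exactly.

72

a_5 = 93·174 + 253·248 + 101·75 + 184·79 + 207·24 = 21
a_6 = 93·21 + 253·174 + 101·248 + 184·75 + 207·79 = 56
a_7 = 93·56 + 253·21 + 101·174 + 184·248 + 207·75 = 164
a_8 = 93·164 + 253·56 + 101·21 + 184·174 + 207·248 = 205
a_9 = 93·205 + 253·164 + 101·56 + 184·21 + 207·174 = 111
a_10 = 93·111 + 253·205 + 101·164 + 184·56 + 207·21 = 219
a_11 = 93·219 + 253·111 + 101·205 + 184·164 + 207·56 = 75
a_12 = 93·75 + 253·219 + 101·111 + 184·205 + 207·164 = 109
a_13 = 93·109 + 253·75 + 101·219 + 184·111 + 207·205 = 170
a_14 = 93·170 + 253·109 + 101·75 + 184·219 + 207·111 = 59
a_15 = 93·59 + 253·170 + 101·109 + 184·75 + 207·219 = 111
a_16 = 93·111 + 253·59 + 101·170 + 184·109 + 207·75 = 177
a_17 = 93·177 + 253·111 + 101·59 + 184·170 + 207·109 = 154
a_18 = 93·154 + 253·177 + 101·111 + 184·59 + 207·170 = 136
a_19 = 93·136 + 253·154 + 101·177 + 184·111 + 207·59 = 236
a_20 = 93·236 + 253·136 + 101·154 + 184·177 + 207·111 = 223
a_21 = 93·223 + 253·236 + 101·136 + 184·154 + 207·177 = 182
a_22 = 93·182 + 253·223 + 101·236 + 184·136 + 207·154 = 227
a_23 = 93·227 + 253·182 + 101·223 + 184·236 + 207·136 = 232
a_24 = 93·232 + 253·227 + 101·182 + 184·223 + 207·236 = 137
a_25 = 93·137 + 253·232 + 101·227 + 184·182 + 207·223 = 189
a_26 = 93·189 + 253·137 + 101·232 + 184·227 + 207·182 = 232
a_27 = 93·232 + 253·189 + 101·137 + 184·232 + 207·227 = 107
a_28 = 93·107 + 253·232 + 101·189 + 184·137 + 207·232 = 200
a_29 = 93·200 + 253·107 + 101·232 + 184·189 + 207·137 = 142
a_30 = 93·142 + 253·200 + 101·107 + 184·232 + 207·189 = 8
a_31 = 93·8 + 253·142 + 101·200 + 184·107 + 207·232 = 166
a_32 = 93·166 + 253·8 + 101·142 + 184·200 + 207·107 = 129
a_33 = 93·129 + 253·166 + 101·8 + 184·142 + 207·200 = 219
a_34 = 93·219 + 253·129 + 101·166 + 184·8 + 207·142 = 28
a_35 = 93·28 + 253·219 + 101·129 + 184·166 + 207·8 = 72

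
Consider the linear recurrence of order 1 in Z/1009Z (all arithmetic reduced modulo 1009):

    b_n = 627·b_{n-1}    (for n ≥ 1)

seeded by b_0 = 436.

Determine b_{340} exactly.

722

b_1 = 627·436 = 942
b_2 = 627·942 = 369
b_3 = 627·369 = 302
b_4 = 627·302 = 671
b_5 = 627·671 = 973
b_6 = 627·973 = 635
b_7 = 627·635 = 599
b_8 = 627·599 = 225
b_9 = 627·225 = 824
b_10 = 627·824 = 40
b_11 = 627·40 = 864
b_12 = 627·864 = 904
b_13 = 627·904 = 759
b_14 = 627·759 = 654
b_15 = 627·654 = 404
b_16 = 627·404 = 49
b_17 = 627·49 = 453
b_18 = 627·453 = 502
b_19 = 627·502 = 955
b_20 = 627·955 = 448
b_21 = 627·448 = 394
b_22 = 627·394 = 842
b_23 = 627·842 = 227
b_24 = 627·227 = 60
b_25 = 627·60 = 287
b_26 = 627·287 = 347
b_27 = 627·347 = 634
b_28 = 627·634 = 981
b_29 = 627·981 = 606
b_30 = 627·606 = 578
b_31 = 627·578 = 175
b_32 = 627·175 = 753
b_33 = 627·753 = 928
b_34 = 627·928 = 672
b_35 = 627·672 = 591
b_36 = 627·591 = 254
b_37 = 627·254 = 845
b_38 = 627·845 = 90
b_39 = 627·90 = 935
b_40 = 627·935 = 16
b_41 = 627·16 = 951
b_42 = 627·951 = 967
b_43 = 627·967 = 909
b_44 = 627·909 = 867
b_45 = 627·867 = 767
b_46 = 627·767 = 625
b_47 = 627·625 = 383
b_48 = 627·383 = 1008
b_49 = 627·1008 = 382
b_50 = 627·382 = 381
b_51 = 627·381 = 763
b_52 = 627·763 = 135
b_53 = 627·135 = 898
b_54 = 627·898 = 24
b_55 = 627·24 = 922
b_56 = 627·922 = 946
b_57 = 627·946 = 859
b_58 = 627·859 = 796
b_59 = 627·796 = 646
b_60 = 627·646 = 433
b_61 = 627·433 = 70
b_62 = 627·70 = 503
b_63 = 627·503 = 573
b_64 = 627·573 = 67
b_65 = 627·67 = 640
b_66 = 627·640 = 707
b_67 = 627·707 = 338
b_68 = 627·338 = 36
b_69 = 627·36 = 374
b_70 = 627·374 = 410
b_71 = 627·410 = 784
b_72 = 627·784 = 185
b_73 = 627·185 = 969
b_74 = 627·969 = 145
b_75 = 627·145 = 105
b_76 = 627·105 = 250
b_77 = 627·250 = 355
b_78 = 627·355 = 605
b_79 = 627·605 = 960
b_80 = 627·960 = 556
b_81 = 627·556 = 507
b_82 = 627·507 = 54
b_83 = 627·54 = 561
b_84 = 627·561 = 615
b_85 = 627·615 = 167
b_86 = 627·167 = 782
b_87 = 627·782 = 949
b_88 = 627·949 = 722
b_89 = 627·722 = 662
b_90 = 627·662 = 375
b_91 = 627·375 = 28
b_92 = 627·28 = 403
b_93 = 627·403 = 431
b_94 = 627·431 = 834
b_95 = 627·834 = 256
b_96 = 627·256 = 81
b_97 = 627·81 = 337
b_98 = 627·337 = 418
b_99 = 627·418 = 755
b_100 = 627·755 = 164
b_101 = 627·164 = 919
b_102 = 627·919 = 74
b_103 = 627·74 = 993
b_104 = 627·993 = 58
b_105 = 627·58 = 42
b_106 = 627·42 = 100
b_107 = 627·100 = 142
b_108 = 627·142 = 242
b_109 = 627·242 = 384
b_110 = 627·384 = 626
b_111 = 627·626 = 1
b_112 = 627·1 = 627
b_113 = 627·627 = 628
b_114 = 627·628 = 246
b_115 = 627·246 = 874
b_116 = 627·874 = 111
b_117 = 627·111 = 985
b_118 = 627·985 = 87
b_119 = 627·87 = 63
b_120 = 627·63 = 150
b_121 = 627·150 = 213
b_122 = 627·213 = 363
b_123 = 627·363 = 576
b_124 = 627·576 = 939
b_125 = 627·939 = 506
b_126 = 627·506 = 436
(b_126) = (436) = (b_0), so the sequence has period 126.
340 ≡ 88 (mod 126), hence b_340 = b_88 = 722.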